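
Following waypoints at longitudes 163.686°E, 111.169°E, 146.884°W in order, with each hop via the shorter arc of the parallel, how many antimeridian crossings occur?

1

Leg 1: +163.686° → +111.169°, shortest Δλ = -52.517° (west) — does not cross 180°.
Leg 2: +111.169° → -146.884°, shortest Δλ = 101.947° (east) — crosses 180°.
Total crossings: 1.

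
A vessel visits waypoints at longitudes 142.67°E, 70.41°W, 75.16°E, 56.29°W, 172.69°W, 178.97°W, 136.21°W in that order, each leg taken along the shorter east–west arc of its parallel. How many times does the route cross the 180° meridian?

Leg 1: +142.67° → -70.41°, shortest Δλ = 146.92° (east) — crosses 180°.
Leg 2: -70.41° → +75.16°, shortest Δλ = 145.57° (east) — does not cross 180°.
Leg 3: +75.16° → -56.29°, shortest Δλ = -131.45° (west) — does not cross 180°.
Leg 4: -56.29° → -172.69°, shortest Δλ = -116.4° (west) — does not cross 180°.
Leg 5: -172.69° → -178.97°, shortest Δλ = -6.28° (west) — does not cross 180°.
Leg 6: -178.97° → -136.21°, shortest Δλ = 42.76° (east) — does not cross 180°.
Total crossings: 1.

1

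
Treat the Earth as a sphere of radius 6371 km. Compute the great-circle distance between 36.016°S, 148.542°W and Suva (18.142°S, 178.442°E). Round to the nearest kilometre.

Δλ = 178.442 − -148.542 = 326.984°; wrapped into (−180°, 180°]: -33.016°.
Δφ = -18.142 − -36.016 = 17.874°.
a = sin²(Δφ/2) + cos φ₁ · cos φ₂ · sin²(Δλ/2) = 0.086194.
c = 2·atan2(√a, √(1−a)) = 0.59596 rad → d = 6371·c ≈ 3796.84 km.

3797 km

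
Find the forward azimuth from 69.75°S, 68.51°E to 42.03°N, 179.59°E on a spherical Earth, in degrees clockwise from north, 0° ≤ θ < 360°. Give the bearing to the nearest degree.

Δλ = 179.59 − 68.51 = 111.08°.
θ = atan2( sin Δλ · cos φ₂ , cos φ₁ · sin φ₂ − sin φ₁ · cos φ₂ · cos Δλ )
  = atan2(0.69309, -0.01892) = 91.563° → normalised to [0°, 360°): 91.563°.

92°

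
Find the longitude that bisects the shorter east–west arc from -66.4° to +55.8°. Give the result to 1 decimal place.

-5.3°

Signed shortest Δλ from -66.4° to +55.8° is +122.2°.
Midpoint longitude = -66.4° + (+122.2°)/2 = -66.4° + 61.1° = -5.3°.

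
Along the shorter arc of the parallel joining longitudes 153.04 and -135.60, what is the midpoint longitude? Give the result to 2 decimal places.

-171.28°

Signed shortest Δλ from +153.04° to -135.60° is +71.36°.
Midpoint longitude = +153.04° + (+71.36°)/2 = +153.04° + 35.68° = +188.72°.
Normalise into (−180°, 180°]: -171.28°.
(The naïve average (+153.04 + -135.60)/2 = 8.72° is on the wrong side of the globe.)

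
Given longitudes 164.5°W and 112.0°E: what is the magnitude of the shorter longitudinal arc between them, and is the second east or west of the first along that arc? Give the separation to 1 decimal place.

83.5° west

Raw difference: 112.0 − -164.5 = 276.5°.
Normalise into (−180°, 180°]: 276.5° − 360° = -83.5°.
Negative ⇒ the second point lies to the west; separation 83.5°.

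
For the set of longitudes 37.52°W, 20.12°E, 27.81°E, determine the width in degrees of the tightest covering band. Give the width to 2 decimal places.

Sort the longitudes: -37.52°, +20.12°, +27.81°.
Eastward gaps between consecutive values (wrapping around): 57.64°, 7.69°, 294.67°.
Largest gap = 294.67° ⇒ minimal covering band is its complement: 360° − 294.67° = 65.33°.
Band runs from -37.52° eastward to +27.81°.

65.33°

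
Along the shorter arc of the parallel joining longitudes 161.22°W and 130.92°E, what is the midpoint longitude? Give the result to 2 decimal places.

164.85°E

Signed shortest Δλ from -161.22° to +130.92° is -67.86°.
Midpoint longitude = -161.22° + (-67.86°)/2 = -161.22° − 33.93° = -195.15°.
Normalise into (−180°, 180°]: +164.85°.
(The naïve average (-161.22 + +130.92)/2 = -15.15° is on the wrong side of the globe.)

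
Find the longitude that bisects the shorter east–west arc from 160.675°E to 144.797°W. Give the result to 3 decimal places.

Signed shortest Δλ from +160.675° to -144.797° is +54.528°.
Midpoint longitude = +160.675° + (+54.528°)/2 = +160.675° + 27.264° = +187.939°.
Normalise into (−180°, 180°]: -172.061°.
(The naïve average (+160.675 + -144.797)/2 = 7.939° is on the wrong side of the globe.)

172.061°W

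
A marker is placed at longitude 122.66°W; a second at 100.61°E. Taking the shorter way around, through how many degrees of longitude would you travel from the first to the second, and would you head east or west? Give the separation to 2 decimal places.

Raw difference: 100.61 − -122.66 = 223.27°.
Normalise into (−180°, 180°]: 223.27° − 360° = -136.73°.
Negative ⇒ the second point lies to the west; separation 136.73°.

136.73° west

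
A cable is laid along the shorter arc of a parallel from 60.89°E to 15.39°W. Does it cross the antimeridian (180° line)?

Signed shortest Δλ = ((-15.39 − 60.89 + 180) mod 360) − 180 = -76.28°.
Going west by 76.28° from +60.89° reaches -15.39° without touching 180°.

No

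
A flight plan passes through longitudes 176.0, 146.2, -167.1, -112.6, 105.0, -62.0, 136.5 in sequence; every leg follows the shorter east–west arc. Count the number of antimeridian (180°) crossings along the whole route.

3

Leg 1: +176.0° → +146.2°, shortest Δλ = -29.8° (west) — does not cross 180°.
Leg 2: +146.2° → -167.1°, shortest Δλ = 46.7° (east) — crosses 180°.
Leg 3: -167.1° → -112.6°, shortest Δλ = 54.5° (east) — does not cross 180°.
Leg 4: -112.6° → +105.0°, shortest Δλ = -142.4° (west) — crosses 180°.
Leg 5: +105.0° → -62.0°, shortest Δλ = -167.0° (west) — does not cross 180°.
Leg 6: -62.0° → +136.5°, shortest Δλ = -161.5° (west) — crosses 180°.
Total crossings: 3.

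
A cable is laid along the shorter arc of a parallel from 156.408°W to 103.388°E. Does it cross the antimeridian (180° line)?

Yes

Naïve |103.388 − -156.408| = 259.796° > 180°, so the shorter arc goes the other way round — across 180°.
Signed shortest Δλ = ((103.388 − -156.408 + 180) mod 360) − 180 = -100.204°.
Going west by 100.204° from -156.408° passes through 180° before reaching +103.388°.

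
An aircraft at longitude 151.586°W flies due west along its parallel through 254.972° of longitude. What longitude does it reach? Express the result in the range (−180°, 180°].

46.558°W

Start at -151.586°; shift −254.972° → -406.558°.
-406.558° lies outside (−180°, 180°]; add 360° → -46.558°.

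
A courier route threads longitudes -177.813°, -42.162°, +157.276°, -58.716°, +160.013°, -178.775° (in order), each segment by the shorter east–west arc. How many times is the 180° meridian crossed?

4

Leg 1: -177.813° → -42.162°, shortest Δλ = 135.651° (east) — does not cross 180°.
Leg 2: -42.162° → +157.276°, shortest Δλ = -160.562° (west) — crosses 180°.
Leg 3: +157.276° → -58.716°, shortest Δλ = 144.008° (east) — crosses 180°.
Leg 4: -58.716° → +160.013°, shortest Δλ = -141.271° (west) — crosses 180°.
Leg 5: +160.013° → -178.775°, shortest Δλ = 21.212° (east) — crosses 180°.
Total crossings: 4.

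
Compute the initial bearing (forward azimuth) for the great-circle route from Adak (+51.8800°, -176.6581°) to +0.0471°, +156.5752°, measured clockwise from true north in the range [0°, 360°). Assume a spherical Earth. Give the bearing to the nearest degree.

Δλ = 156.5752 − -176.6581 = 333.2333°; wrapped into (−180°, 180°]: -26.7667°.
θ = atan2( sin Δλ · cos φ₂ , cos φ₁ · sin φ₂ − sin φ₁ · cos φ₂ · cos Δλ )
  = atan2(-0.45036, -0.70191) = -147.315° → normalised to [0°, 360°): 212.685°.

213°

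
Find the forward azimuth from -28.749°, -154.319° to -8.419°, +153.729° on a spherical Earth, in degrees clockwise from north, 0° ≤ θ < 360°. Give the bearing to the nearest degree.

Δλ = 153.729 − -154.319 = 308.048°; wrapped into (−180°, 180°]: -51.952°.
θ = atan2( sin Δλ · cos φ₂ , cos φ₁ · sin φ₂ − sin φ₁ · cos φ₂ · cos Δλ )
  = atan2(-0.77901, 0.16488) = -78.050° → normalised to [0°, 360°): 281.950°.

282°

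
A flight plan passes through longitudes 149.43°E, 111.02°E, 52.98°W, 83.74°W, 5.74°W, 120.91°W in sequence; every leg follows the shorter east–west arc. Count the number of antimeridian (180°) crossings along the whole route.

0

Leg 1: +149.43° → +111.02°, shortest Δλ = -38.41° (west) — does not cross 180°.
Leg 2: +111.02° → -52.98°, shortest Δλ = -164.0° (west) — does not cross 180°.
Leg 3: -52.98° → -83.74°, shortest Δλ = -30.76° (west) — does not cross 180°.
Leg 4: -83.74° → -5.74°, shortest Δλ = 78.0° (east) — does not cross 180°.
Leg 5: -5.74° → -120.91°, shortest Δλ = -115.17° (west) — does not cross 180°.
Total crossings: 0.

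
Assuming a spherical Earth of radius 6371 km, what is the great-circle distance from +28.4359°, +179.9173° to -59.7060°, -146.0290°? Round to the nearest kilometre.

10286 km

Δλ = -146.0290 − 179.9173 = -325.9463°; wrapped into (−180°, 180°]: 34.0537°.
Δφ = -59.7060 − 28.4359 = -88.1419°.
a = sin²(Δφ/2) + cos φ₁ · cos φ₂ · sin²(Δλ/2) = 0.521822.
c = 2·atan2(√a, √(1−a)) = 1.61445 rad → d = 6371·c ≈ 10285.68 km.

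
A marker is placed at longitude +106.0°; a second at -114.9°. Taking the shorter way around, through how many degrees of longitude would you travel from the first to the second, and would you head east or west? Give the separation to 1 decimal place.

Raw difference: -114.9 − 106.0 = -220.9°.
Normalise into (−180°, 180°]: -220.9° + 360° = 139.1°.
Positive ⇒ the second point lies to the east; separation 139.1°.

139.1° east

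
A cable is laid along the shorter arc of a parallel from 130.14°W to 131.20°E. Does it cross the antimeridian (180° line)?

Yes

Naïve |131.20 − -130.14| = 261.34° > 180°, so the shorter arc goes the other way round — across 180°.
Signed shortest Δλ = ((131.20 − -130.14 + 180) mod 360) − 180 = -98.66°.
Going west by 98.66° from -130.14° passes through 180° before reaching +131.20°.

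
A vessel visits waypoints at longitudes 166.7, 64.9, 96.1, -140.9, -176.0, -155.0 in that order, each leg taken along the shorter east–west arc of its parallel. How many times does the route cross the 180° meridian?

Leg 1: +166.7° → +64.9°, shortest Δλ = -101.8° (west) — does not cross 180°.
Leg 2: +64.9° → +96.1°, shortest Δλ = 31.2° (east) — does not cross 180°.
Leg 3: +96.1° → -140.9°, shortest Δλ = 123.0° (east) — crosses 180°.
Leg 4: -140.9° → -176.0°, shortest Δλ = -35.1° (west) — does not cross 180°.
Leg 5: -176.0° → -155.0°, shortest Δλ = 21.0° (east) — does not cross 180°.
Total crossings: 1.

1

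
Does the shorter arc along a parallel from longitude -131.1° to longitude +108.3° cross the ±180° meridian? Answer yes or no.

Yes

Naïve |108.3 − -131.1| = 239.4° > 180°, so the shorter arc goes the other way round — across 180°.
Signed shortest Δλ = ((108.3 − -131.1 + 180) mod 360) − 180 = -120.6°.
Going west by 120.6° from -131.1° passes through 180° before reaching +108.3°.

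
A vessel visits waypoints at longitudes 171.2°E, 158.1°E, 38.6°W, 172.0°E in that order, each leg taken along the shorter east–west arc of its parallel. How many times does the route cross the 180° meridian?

2

Leg 1: +171.2° → +158.1°, shortest Δλ = -13.1° (west) — does not cross 180°.
Leg 2: +158.1° → -38.6°, shortest Δλ = 163.3° (east) — crosses 180°.
Leg 3: -38.6° → +172.0°, shortest Δλ = -149.4° (west) — crosses 180°.
Total crossings: 2.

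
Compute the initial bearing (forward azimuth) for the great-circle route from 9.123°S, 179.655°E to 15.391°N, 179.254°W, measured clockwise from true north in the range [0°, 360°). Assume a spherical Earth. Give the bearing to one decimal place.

Δλ = -179.254 − 179.655 = -358.909°; wrapped into (−180°, 180°]: 1.091°.
θ = atan2( sin Δλ · cos φ₂ , cos φ₁ · sin φ₂ − sin φ₁ · cos φ₂ · cos Δλ )
  = atan2(0.01836, 0.41489) = 2.534° → normalised to [0°, 360°): 2.534°.

2.5°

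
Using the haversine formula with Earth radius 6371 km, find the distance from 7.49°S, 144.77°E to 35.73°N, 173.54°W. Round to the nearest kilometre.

Δλ = -173.54 − 144.77 = -318.31°; wrapped into (−180°, 180°]: 41.69°.
Δφ = 35.73 − -7.49 = 43.22°.
a = sin²(Δφ/2) + cos φ₁ · cos φ₂ · sin²(Δλ/2) = 0.237548.
c = 2·atan2(√a, √(1−a)) = 1.01819 rad → d = 6371·c ≈ 6486.91 km.

6487 km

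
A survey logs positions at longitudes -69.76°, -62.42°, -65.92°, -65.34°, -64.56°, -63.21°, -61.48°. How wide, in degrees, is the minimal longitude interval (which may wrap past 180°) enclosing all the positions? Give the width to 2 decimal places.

8.28°

Sort the longitudes: -69.76°, -65.92°, -65.34°, -64.56°, -63.21°, -62.42°, -61.48°.
Eastward gaps between consecutive values (wrapping around): 3.84°, 0.58°, 0.78°, 1.35°, 0.79°, 0.94°, 351.72°.
Largest gap = 351.72° ⇒ minimal covering band is its complement: 360° − 351.72° = 8.28°.
Band runs from -69.76° eastward to -61.48°.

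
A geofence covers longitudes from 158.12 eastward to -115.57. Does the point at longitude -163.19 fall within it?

Yes

Band width going east from +158.12° to -115.57°: ((-115.57 − 158.12) mod 360) = 86.31°.
Offset of -163.19° east of the west edge: ((-163.19 − 158.12) mod 360) = 38.69°.
38.69° ≤ 86.31° ⇒ inside.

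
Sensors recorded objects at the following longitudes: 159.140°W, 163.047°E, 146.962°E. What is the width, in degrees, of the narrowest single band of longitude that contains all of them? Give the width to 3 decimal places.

53.898°

Sort the longitudes: -159.140°, +146.962°, +163.047°.
Eastward gaps between consecutive values (wrapping around): 306.102°, 16.085°, 37.813°.
Largest gap = 306.102° ⇒ minimal covering band is its complement: 360° − 306.102° = 53.898°.
Band runs from +146.962° eastward to -159.140°, crossing the antimeridian.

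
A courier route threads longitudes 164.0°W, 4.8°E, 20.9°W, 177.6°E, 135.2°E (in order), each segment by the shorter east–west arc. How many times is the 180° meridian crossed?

Leg 1: -164.0° → +4.8°, shortest Δλ = 168.8° (east) — does not cross 180°.
Leg 2: +4.8° → -20.9°, shortest Δλ = -25.7° (west) — does not cross 180°.
Leg 3: -20.9° → +177.6°, shortest Δλ = -161.5° (west) — crosses 180°.
Leg 4: +177.6° → +135.2°, shortest Δλ = -42.4° (west) — does not cross 180°.
Total crossings: 1.

1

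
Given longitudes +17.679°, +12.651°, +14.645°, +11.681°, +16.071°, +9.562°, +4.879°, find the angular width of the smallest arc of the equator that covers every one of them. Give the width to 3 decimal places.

12.800°

Sort the longitudes: +4.879°, +9.562°, +11.681°, +12.651°, +14.645°, +16.071°, +17.679°.
Eastward gaps between consecutive values (wrapping around): 4.683°, 2.119°, 0.970°, 1.994°, 1.426°, 1.608°, 347.200°.
Largest gap = 347.200° ⇒ minimal covering band is its complement: 360° − 347.200° = 12.800°.
Band runs from +4.879° eastward to +17.679°.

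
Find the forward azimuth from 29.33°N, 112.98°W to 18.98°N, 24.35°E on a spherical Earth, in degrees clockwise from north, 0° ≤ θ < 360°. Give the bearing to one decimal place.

45.8°

Δλ = 24.35 − -112.98 = 137.33°.
θ = atan2( sin Δλ · cos φ₂ , cos φ₁ · sin φ₂ − sin φ₁ · cos φ₂ · cos Δλ )
  = atan2(0.64093, 0.62413) = 45.761° → normalised to [0°, 360°): 45.761°.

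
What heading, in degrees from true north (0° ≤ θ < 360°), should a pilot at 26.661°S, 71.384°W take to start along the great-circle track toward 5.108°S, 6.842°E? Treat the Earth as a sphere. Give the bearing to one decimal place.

89.3°

Δλ = 6.842 − -71.384 = 78.226°.
θ = atan2( sin Δλ · cos φ₂ , cos φ₁ · sin φ₂ − sin φ₁ · cos φ₂ · cos Δλ )
  = atan2(0.97507, 0.01163) = 89.317° → normalised to [0°, 360°): 89.317°.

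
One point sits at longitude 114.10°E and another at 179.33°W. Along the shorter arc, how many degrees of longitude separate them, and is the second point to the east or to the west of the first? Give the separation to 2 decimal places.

Raw difference: -179.33 − 114.10 = -293.43°.
Normalise into (−180°, 180°]: -293.43° + 360° = 66.57°.
Positive ⇒ the second point lies to the east; separation 66.57°.

66.57° east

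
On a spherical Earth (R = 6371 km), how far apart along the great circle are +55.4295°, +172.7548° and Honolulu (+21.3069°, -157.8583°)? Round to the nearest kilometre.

Δλ = -157.8583 − 172.7548 = -330.6131°; wrapped into (−180°, 180°]: 29.3869°.
Δφ = 21.3069 − 55.4295 = -34.1226°.
a = sin²(Δφ/2) + cos φ₁ · cos φ₂ · sin²(Δλ/2) = 0.120091.
c = 2·atan2(√a, √(1−a)) = 0.70776 rad → d = 6371·c ≈ 4509.16 km.

4509 km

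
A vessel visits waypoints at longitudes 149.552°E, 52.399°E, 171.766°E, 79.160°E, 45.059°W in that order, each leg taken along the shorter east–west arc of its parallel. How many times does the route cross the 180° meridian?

0

Leg 1: +149.552° → +52.399°, shortest Δλ = -97.153° (west) — does not cross 180°.
Leg 2: +52.399° → +171.766°, shortest Δλ = 119.367° (east) — does not cross 180°.
Leg 3: +171.766° → +79.160°, shortest Δλ = -92.606° (west) — does not cross 180°.
Leg 4: +79.160° → -45.059°, shortest Δλ = -124.219° (west) — does not cross 180°.
Total crossings: 0.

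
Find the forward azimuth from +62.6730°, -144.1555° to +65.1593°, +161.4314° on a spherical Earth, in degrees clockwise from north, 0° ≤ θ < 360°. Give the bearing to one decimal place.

300.3°

Δλ = 161.4314 − -144.1555 = 305.5869°; wrapped into (−180°, 180°]: -54.4131°.
θ = atan2( sin Δλ · cos φ₂ , cos φ₁ · sin φ₂ − sin φ₁ · cos φ₂ · cos Δλ )
  = atan2(-0.34164, 0.19941) = -59.729° → normalised to [0°, 360°): 300.271°.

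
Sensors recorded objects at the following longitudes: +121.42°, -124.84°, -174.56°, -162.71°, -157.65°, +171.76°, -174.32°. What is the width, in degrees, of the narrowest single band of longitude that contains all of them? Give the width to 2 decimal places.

113.74°

Sort the longitudes: -174.56°, -174.32°, -162.71°, -157.65°, -124.84°, +121.42°, +171.76°.
Eastward gaps between consecutive values (wrapping around): 0.24°, 11.61°, 5.06°, 32.81°, 246.26°, 50.34°, 13.68°.
Largest gap = 246.26° ⇒ minimal covering band is its complement: 360° − 246.26° = 113.74°.
Band runs from +121.42° eastward to -124.84°, crossing the antimeridian.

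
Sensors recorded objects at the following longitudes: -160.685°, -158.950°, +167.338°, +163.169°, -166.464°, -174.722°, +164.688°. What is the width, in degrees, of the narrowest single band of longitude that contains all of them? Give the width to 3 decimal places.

Sort the longitudes: -174.722°, -166.464°, -160.685°, -158.950°, +163.169°, +164.688°, +167.338°.
Eastward gaps between consecutive values (wrapping around): 8.258°, 5.779°, 1.735°, 322.119°, 1.519°, 2.650°, 17.940°.
Largest gap = 322.119° ⇒ minimal covering band is its complement: 360° − 322.119° = 37.881°.
Band runs from +163.169° eastward to -158.950°, crossing the antimeridian.

37.881°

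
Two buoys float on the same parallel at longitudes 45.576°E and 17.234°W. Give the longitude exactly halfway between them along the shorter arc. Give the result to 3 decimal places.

14.171°E

Signed shortest Δλ from +45.576° to -17.234° is -62.810°.
Midpoint longitude = +45.576° + (-62.810°)/2 = +45.576° − 31.405° = +14.171°.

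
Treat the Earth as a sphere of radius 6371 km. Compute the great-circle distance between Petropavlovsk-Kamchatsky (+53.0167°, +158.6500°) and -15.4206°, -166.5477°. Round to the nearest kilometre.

8307 km

Δλ = -166.5477 − 158.6500 = -325.1977°; wrapped into (−180°, 180°]: 34.8023°.
Δφ = -15.4206 − 53.0167 = -68.4373°.
a = sin²(Δφ/2) + cos φ₁ · cos φ₂ · sin²(Δλ/2) = 0.368107.
c = 2·atan2(√a, √(1−a)) = 1.30385 rad → d = 6371·c ≈ 8306.84 km.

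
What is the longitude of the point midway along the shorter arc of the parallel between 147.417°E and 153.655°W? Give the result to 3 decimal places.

Signed shortest Δλ from +147.417° to -153.655° is +58.928°.
Midpoint longitude = +147.417° + (+58.928°)/2 = +147.417° + 29.464° = +176.881°.
(The naïve average (+147.417 + -153.655)/2 = -3.119° is on the wrong side of the globe.)

176.881°E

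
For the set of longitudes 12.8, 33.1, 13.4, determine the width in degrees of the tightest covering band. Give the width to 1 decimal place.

20.3°

Sort the longitudes: +12.8°, +13.4°, +33.1°.
Eastward gaps between consecutive values (wrapping around): 0.6°, 19.7°, 339.7°.
Largest gap = 339.7° ⇒ minimal covering band is its complement: 360° − 339.7° = 20.3°.
Band runs from +12.8° eastward to +33.1°.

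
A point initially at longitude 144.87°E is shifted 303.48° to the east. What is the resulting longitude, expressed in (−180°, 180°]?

Start at +144.87°; shift +303.48° → +448.35°.
+448.35° lies outside (−180°, 180°]; subtract 360° → +88.35°.

88.35°E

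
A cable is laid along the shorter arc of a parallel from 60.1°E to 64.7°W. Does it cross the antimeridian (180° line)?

No

Signed shortest Δλ = ((-64.7 − 60.1 + 180) mod 360) − 180 = -124.8°.
Going west by 124.8° from +60.1° reaches -64.7° without touching 180°.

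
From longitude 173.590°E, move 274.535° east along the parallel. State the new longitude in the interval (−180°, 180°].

Start at +173.590°; shift +274.535° → +448.125°.
+448.125° lies outside (−180°, 180°]; subtract 360° → +88.125°.

88.125°E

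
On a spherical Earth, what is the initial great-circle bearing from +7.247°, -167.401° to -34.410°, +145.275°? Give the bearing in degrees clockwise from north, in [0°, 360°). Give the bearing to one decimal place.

Δλ = 145.275 − -167.401 = 312.676°; wrapped into (−180°, 180°]: -47.324°.
θ = atan2( sin Δλ · cos φ₂ , cos φ₁ · sin φ₂ − sin φ₁ · cos φ₂ · cos Δλ )
  = atan2(-0.60655, -0.63114) = -136.138° → normalised to [0°, 360°): 223.862°.

223.9°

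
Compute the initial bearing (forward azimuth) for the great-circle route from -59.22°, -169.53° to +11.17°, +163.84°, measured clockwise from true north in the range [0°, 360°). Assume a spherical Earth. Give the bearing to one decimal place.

332.7°

Δλ = 163.84 − -169.53 = 333.37°; wrapped into (−180°, 180°]: -26.63°.
θ = atan2( sin Δλ · cos φ₂ , cos φ₁ · sin φ₂ − sin φ₁ · cos φ₂ · cos Δλ )
  = atan2(-0.43974, 0.85259) = -27.283° → normalised to [0°, 360°): 332.717°.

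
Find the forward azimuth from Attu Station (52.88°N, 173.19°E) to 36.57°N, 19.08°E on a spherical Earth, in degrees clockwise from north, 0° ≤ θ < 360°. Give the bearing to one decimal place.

Δλ = 19.08 − 173.19 = -154.11°.
θ = atan2( sin Δλ · cos φ₂ , cos φ₁ · sin φ₂ − sin φ₁ · cos φ₂ · cos Δλ )
  = atan2(-0.35068, 0.93568) = -20.545° → normalised to [0°, 360°): 339.455°.

339.5°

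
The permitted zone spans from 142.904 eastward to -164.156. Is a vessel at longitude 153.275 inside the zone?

Band width going east from +142.904° to -164.156°: ((-164.156 − 142.904) mod 360) = 52.940°.
Offset of +153.275° east of the west edge: ((153.275 − 142.904) mod 360) = 10.371°.
10.371° ≤ 52.940° ⇒ inside.

Yes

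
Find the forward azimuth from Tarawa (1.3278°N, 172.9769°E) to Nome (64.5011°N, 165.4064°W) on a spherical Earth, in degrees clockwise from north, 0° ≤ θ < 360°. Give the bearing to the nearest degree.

10°

Δλ = -165.4064 − 172.9769 = -338.3833°; wrapped into (−180°, 180°]: 21.6167°.
θ = atan2( sin Δλ · cos φ₂ , cos φ₁ · sin φ₂ − sin φ₁ · cos φ₂ · cos Δλ )
  = atan2(0.15859, 0.89308) = 10.070° → normalised to [0°, 360°): 10.070°.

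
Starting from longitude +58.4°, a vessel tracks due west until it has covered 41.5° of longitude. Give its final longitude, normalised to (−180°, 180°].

+16.9°

Start at +58.4°; shift −41.5° → +16.9°.
+16.9° already lies in (−180°, 180°].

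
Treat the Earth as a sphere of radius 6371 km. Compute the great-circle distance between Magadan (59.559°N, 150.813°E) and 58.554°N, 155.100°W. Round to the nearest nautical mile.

Δλ = -155.100 − 150.813 = -305.913°; wrapped into (−180°, 180°]: 54.087°.
Δφ = 58.554 − 59.559 = -1.005°.
a = sin²(Δφ/2) + cos φ₁ · cos φ₂ · sin²(Δλ/2) = 0.054717.
c = 2·atan2(√a, √(1−a)) = 0.47221 rad → d = 6371·c ≈ 3008.44 km ≈ 1624.43 nmi.

1624 nmi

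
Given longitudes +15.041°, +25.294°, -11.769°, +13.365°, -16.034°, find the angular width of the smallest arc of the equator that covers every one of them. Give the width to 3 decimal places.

Sort the longitudes: -16.034°, -11.769°, +13.365°, +15.041°, +25.294°.
Eastward gaps between consecutive values (wrapping around): 4.265°, 25.134°, 1.676°, 10.253°, 318.672°.
Largest gap = 318.672° ⇒ minimal covering band is its complement: 360° − 318.672° = 41.328°.
Band runs from -16.034° eastward to +25.294°.

41.328°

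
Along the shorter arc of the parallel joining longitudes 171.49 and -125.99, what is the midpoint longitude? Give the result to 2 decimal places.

Signed shortest Δλ from +171.49° to -125.99° is +62.52°.
Midpoint longitude = +171.49° + (+62.52°)/2 = +171.49° + 31.26° = +202.75°.
Normalise into (−180°, 180°]: -157.25°.
(The naïve average (+171.49 + -125.99)/2 = 22.75° is on the wrong side of the globe.)

-157.25°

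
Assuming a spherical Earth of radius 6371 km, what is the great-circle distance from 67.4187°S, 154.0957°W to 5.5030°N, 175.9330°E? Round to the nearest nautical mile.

Δλ = 175.9330 − -154.0957 = 330.0287°; wrapped into (−180°, 180°]: -29.9713°.
Δφ = 5.5030 − -67.4187 = 72.9217°.
a = sin²(Δφ/2) + cos φ₁ · cos φ₂ · sin²(Δλ/2) = 0.378717.
c = 2·atan2(√a, √(1−a)) = 1.32579 rad → d = 6371·c ≈ 8446.59 km ≈ 4560.79 nmi.

4561 nmi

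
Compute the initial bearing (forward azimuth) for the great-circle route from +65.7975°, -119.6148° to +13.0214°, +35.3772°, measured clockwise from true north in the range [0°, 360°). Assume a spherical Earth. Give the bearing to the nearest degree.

25°

Δλ = 35.3772 − -119.6148 = 154.9920°.
θ = atan2( sin Δλ · cos φ₂ , cos φ₁ · sin φ₂ − sin φ₁ · cos φ₂ · cos Δλ )
  = atan2(0.41187, 0.89771) = 24.646° → normalised to [0°, 360°): 24.646°.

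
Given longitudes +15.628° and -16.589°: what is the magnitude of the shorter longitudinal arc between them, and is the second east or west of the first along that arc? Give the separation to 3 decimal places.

Raw difference: -16.589 − 15.628 = -32.217°.
Normalise into (−180°, 180°]: -32.217° stays -32.217°.
Negative ⇒ the second point lies to the west; separation 32.217°.

32.217° west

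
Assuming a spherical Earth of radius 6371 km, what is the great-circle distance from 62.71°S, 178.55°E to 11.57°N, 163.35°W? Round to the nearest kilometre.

Δλ = -163.35 − 178.55 = -341.90°; wrapped into (−180°, 180°]: 18.10°.
Δφ = 11.57 − -62.71 = 74.28°.
a = sin²(Δφ/2) + cos φ₁ · cos φ₂ · sin²(Δλ/2) = 0.375645.
c = 2·atan2(√a, √(1−a)) = 1.31945 rad → d = 6371·c ≈ 8406.21 km.

8406 km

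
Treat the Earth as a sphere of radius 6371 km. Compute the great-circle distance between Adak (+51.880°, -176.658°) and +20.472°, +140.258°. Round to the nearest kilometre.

Δλ = 140.258 − -176.658 = 316.916°; wrapped into (−180°, 180°]: -43.084°.
Δφ = 20.472 − 51.880 = -31.408°.
a = sin²(Δφ/2) + cos φ₁ · cos φ₂ · sin²(Δλ/2) = 0.151233.
c = 2·atan2(√a, √(1−a)) = 0.79884 rad → d = 6371·c ≈ 5089.44 km.

5089 km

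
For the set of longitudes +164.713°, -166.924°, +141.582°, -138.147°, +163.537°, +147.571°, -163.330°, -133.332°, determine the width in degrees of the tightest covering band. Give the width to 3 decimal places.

Sort the longitudes: -166.924°, -163.330°, -138.147°, -133.332°, +141.582°, +147.571°, +163.537°, +164.713°.
Eastward gaps between consecutive values (wrapping around): 3.594°, 25.183°, 4.815°, 274.914°, 5.989°, 15.966°, 1.176°, 28.363°.
Largest gap = 274.914° ⇒ minimal covering band is its complement: 360° − 274.914° = 85.086°.
Band runs from +141.582° eastward to -133.332°, crossing the antimeridian.

85.086°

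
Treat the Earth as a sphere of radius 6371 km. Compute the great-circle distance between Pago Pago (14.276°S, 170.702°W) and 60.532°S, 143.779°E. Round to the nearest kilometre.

6307 km

Δλ = 143.779 − -170.702 = 314.481°; wrapped into (−180°, 180°]: -45.519°.
Δφ = -60.532 − -14.276 = -46.256°.
a = sin²(Δφ/2) + cos φ₁ · cos φ₂ · sin²(Δλ/2) = 0.225633.
c = 2·atan2(√a, √(1−a)) = 0.98995 rad → d = 6371·c ≈ 6306.95 km.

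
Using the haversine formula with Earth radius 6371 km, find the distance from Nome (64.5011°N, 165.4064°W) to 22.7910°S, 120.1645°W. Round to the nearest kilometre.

10455 km

Δλ = -120.1645 − -165.4064 = 45.2419°.
Δφ = -22.7910 − 64.5011 = -87.2921°.
a = sin²(Δφ/2) + cos φ₁ · cos φ₂ · sin²(Δλ/2) = 0.535094.
c = 2·atan2(√a, √(1−a)) = 1.64104 rad → d = 6371·c ≈ 10455.08 km.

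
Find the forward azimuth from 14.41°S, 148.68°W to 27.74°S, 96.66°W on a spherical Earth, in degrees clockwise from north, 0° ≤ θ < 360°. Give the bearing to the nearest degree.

114°

Δλ = -96.66 − -148.68 = 52.02°.
θ = atan2( sin Δλ · cos φ₂ , cos φ₁ · sin φ₂ − sin φ₁ · cos φ₂ · cos Δλ )
  = atan2(0.69763, -0.31527) = 114.319° → normalised to [0°, 360°): 114.319°.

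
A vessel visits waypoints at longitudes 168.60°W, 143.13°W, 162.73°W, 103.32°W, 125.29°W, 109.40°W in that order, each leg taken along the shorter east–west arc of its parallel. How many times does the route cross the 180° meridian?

Leg 1: -168.60° → -143.13°, shortest Δλ = 25.47° (east) — does not cross 180°.
Leg 2: -143.13° → -162.73°, shortest Δλ = -19.6° (west) — does not cross 180°.
Leg 3: -162.73° → -103.32°, shortest Δλ = 59.41° (east) — does not cross 180°.
Leg 4: -103.32° → -125.29°, shortest Δλ = -21.97° (west) — does not cross 180°.
Leg 5: -125.29° → -109.40°, shortest Δλ = 15.89° (east) — does not cross 180°.
Total crossings: 0.

0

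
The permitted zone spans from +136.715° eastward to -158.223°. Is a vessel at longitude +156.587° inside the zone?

Yes

Band width going east from +136.715° to -158.223°: ((-158.223 − 136.715) mod 360) = 65.062°.
Offset of +156.587° east of the west edge: ((156.587 − 136.715) mod 360) = 19.872°.
19.872° ≤ 65.062° ⇒ inside.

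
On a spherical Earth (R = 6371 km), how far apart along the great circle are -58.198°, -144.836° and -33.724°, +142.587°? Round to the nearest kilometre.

Δλ = 142.587 − -144.836 = 287.423°; wrapped into (−180°, 180°]: -72.577°.
Δφ = -33.724 − -58.198 = 24.474°.
a = sin²(Δφ/2) + cos φ₁ · cos φ₂ · sin²(Δλ/2) = 0.198458.
c = 2·atan2(√a, √(1−a)) = 0.92344 rad → d = 6371·c ≈ 5883.21 km.

5883 km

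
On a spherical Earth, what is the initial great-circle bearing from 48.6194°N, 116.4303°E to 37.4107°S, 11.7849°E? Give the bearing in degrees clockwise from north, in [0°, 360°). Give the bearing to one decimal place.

Δλ = 11.7849 − 116.4303 = -104.6454°.
θ = atan2( sin Δλ · cos φ₂ , cos φ₁ · sin φ₂ − sin φ₁ · cos φ₂ · cos Δλ )
  = atan2(-0.76849, -0.25092) = -108.082° → normalised to [0°, 360°): 251.918°.

251.9°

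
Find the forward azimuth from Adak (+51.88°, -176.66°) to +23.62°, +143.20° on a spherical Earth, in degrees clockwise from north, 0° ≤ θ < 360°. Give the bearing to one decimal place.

242.8°

Δλ = 143.20 − -176.66 = 319.86°; wrapped into (−180°, 180°]: -40.14°.
θ = atan2( sin Δλ · cos φ₂ , cos φ₁ · sin φ₂ − sin φ₁ · cos φ₂ · cos Δλ )
  = atan2(-0.59065, -0.30370) = -117.211° → normalised to [0°, 360°): 242.789°.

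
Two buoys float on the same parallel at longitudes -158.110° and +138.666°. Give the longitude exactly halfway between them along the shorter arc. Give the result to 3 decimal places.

+170.278°

Signed shortest Δλ from -158.110° to +138.666° is -63.224°.
Midpoint longitude = -158.110° + (-63.224°)/2 = -158.110° − 31.612° = -189.722°.
Normalise into (−180°, 180°]: +170.278°.
(The naïve average (-158.110 + +138.666)/2 = -9.722° is on the wrong side of the globe.)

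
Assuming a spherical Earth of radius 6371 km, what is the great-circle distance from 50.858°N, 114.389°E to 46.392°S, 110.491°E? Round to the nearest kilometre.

10820 km

Δλ = 110.491 − 114.389 = -3.898°.
Δφ = -46.392 − 50.858 = -97.250°.
a = sin²(Δφ/2) + cos φ₁ · cos φ₂ · sin²(Δλ/2) = 0.563603.
c = 2·atan2(√a, √(1−a)) = 1.69835 rad → d = 6371·c ≈ 10820.18 km.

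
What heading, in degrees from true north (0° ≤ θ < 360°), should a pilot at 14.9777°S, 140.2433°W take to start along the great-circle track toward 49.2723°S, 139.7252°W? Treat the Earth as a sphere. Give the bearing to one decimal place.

179.4°

Δλ = -139.7252 − -140.2433 = 0.5181°.
θ = atan2( sin Δλ · cos φ₂ , cos φ₁ · sin φ₂ − sin φ₁ · cos φ₂ · cos Δλ )
  = atan2(0.00590, -0.56346) = 179.400° → normalised to [0°, 360°): 179.400°.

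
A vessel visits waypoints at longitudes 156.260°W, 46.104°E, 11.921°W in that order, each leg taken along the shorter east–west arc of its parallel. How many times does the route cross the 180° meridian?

1

Leg 1: -156.260° → +46.104°, shortest Δλ = -157.636° (west) — crosses 180°.
Leg 2: +46.104° → -11.921°, shortest Δλ = -58.025° (west) — does not cross 180°.
Total crossings: 1.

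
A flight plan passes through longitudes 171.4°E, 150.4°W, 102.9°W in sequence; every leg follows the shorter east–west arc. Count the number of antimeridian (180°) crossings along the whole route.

1

Leg 1: +171.4° → -150.4°, shortest Δλ = 38.2° (east) — crosses 180°.
Leg 2: -150.4° → -102.9°, shortest Δλ = 47.5° (east) — does not cross 180°.
Total crossings: 1.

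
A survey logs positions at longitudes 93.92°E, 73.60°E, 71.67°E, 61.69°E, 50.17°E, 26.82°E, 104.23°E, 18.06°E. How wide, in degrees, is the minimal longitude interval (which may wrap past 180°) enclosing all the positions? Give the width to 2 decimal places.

Sort the longitudes: +18.06°, +26.82°, +50.17°, +61.69°, +71.67°, +73.60°, +93.92°, +104.23°.
Eastward gaps between consecutive values (wrapping around): 8.76°, 23.35°, 11.52°, 9.98°, 1.93°, 20.32°, 10.31°, 273.83°.
Largest gap = 273.83° ⇒ minimal covering band is its complement: 360° − 273.83° = 86.17°.
Band runs from +18.06° eastward to +104.23°.

86.17°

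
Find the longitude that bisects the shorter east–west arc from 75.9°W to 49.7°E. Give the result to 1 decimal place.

Signed shortest Δλ from -75.9° to +49.7° is +125.6°.
Midpoint longitude = -75.9° + (+125.6°)/2 = -75.9° + 62.8° = -13.1°.

13.1°W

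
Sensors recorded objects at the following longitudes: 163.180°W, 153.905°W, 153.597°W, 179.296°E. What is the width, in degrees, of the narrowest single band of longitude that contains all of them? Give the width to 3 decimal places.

Sort the longitudes: -163.180°, -153.905°, -153.597°, +179.296°.
Eastward gaps between consecutive values (wrapping around): 9.275°, 0.308°, 332.893°, 17.524°.
Largest gap = 332.893° ⇒ minimal covering band is its complement: 360° − 332.893° = 27.107°.
Band runs from +179.296° eastward to -153.597°, crossing the antimeridian.

27.107°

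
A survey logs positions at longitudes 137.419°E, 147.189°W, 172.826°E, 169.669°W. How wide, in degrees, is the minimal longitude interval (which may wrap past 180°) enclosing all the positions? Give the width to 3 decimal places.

Sort the longitudes: -169.669°, -147.189°, +137.419°, +172.826°.
Eastward gaps between consecutive values (wrapping around): 22.480°, 284.608°, 35.407°, 17.505°.
Largest gap = 284.608° ⇒ minimal covering band is its complement: 360° − 284.608° = 75.392°.
Band runs from +137.419° eastward to -147.189°, crossing the antimeridian.

75.392°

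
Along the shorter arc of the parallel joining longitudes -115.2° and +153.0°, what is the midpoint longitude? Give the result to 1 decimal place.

-161.1°

Signed shortest Δλ from -115.2° to +153.0° is -91.8°.
Midpoint longitude = -115.2° + (-91.8°)/2 = -115.2° − 45.9° = -161.1°.
(The naïve average (-115.2 + +153.0)/2 = 18.9° is on the wrong side of the globe.)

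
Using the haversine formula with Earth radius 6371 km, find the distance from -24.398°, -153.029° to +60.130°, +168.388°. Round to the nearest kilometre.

10031 km

Δλ = 168.388 − -153.029 = 321.417°; wrapped into (−180°, 180°]: -38.583°.
Δφ = 60.130 − -24.398 = 84.528°.
a = sin²(Δφ/2) + cos φ₁ · cos φ₂ · sin²(Δλ/2) = 0.501825.
c = 2·atan2(√a, √(1−a)) = 1.57445 rad → d = 6371·c ≈ 10030.80 km.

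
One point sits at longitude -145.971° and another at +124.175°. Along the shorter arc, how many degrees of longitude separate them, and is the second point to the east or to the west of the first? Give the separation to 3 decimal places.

Raw difference: 124.175 − -145.971 = 270.146°.
Normalise into (−180°, 180°]: 270.146° − 360° = -89.854°.
Negative ⇒ the second point lies to the west; separation 89.854°.

89.854° west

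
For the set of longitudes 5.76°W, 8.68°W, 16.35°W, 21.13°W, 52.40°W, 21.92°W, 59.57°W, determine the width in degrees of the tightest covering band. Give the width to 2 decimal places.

Sort the longitudes: -59.57°, -52.40°, -21.92°, -21.13°, -16.35°, -8.68°, -5.76°.
Eastward gaps between consecutive values (wrapping around): 7.17°, 30.48°, 0.79°, 4.78°, 7.67°, 2.92°, 306.19°.
Largest gap = 306.19° ⇒ minimal covering band is its complement: 360° − 306.19° = 53.81°.
Band runs from -59.57° eastward to -5.76°.

53.81°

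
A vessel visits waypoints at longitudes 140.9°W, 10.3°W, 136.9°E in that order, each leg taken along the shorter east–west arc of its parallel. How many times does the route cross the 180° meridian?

0

Leg 1: -140.9° → -10.3°, shortest Δλ = 130.6° (east) — does not cross 180°.
Leg 2: -10.3° → +136.9°, shortest Δλ = 147.2° (east) — does not cross 180°.
Total crossings: 0.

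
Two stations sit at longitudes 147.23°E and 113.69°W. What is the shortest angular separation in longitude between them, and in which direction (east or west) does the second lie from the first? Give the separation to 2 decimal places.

99.08° east

Raw difference: -113.69 − 147.23 = -260.92°.
Normalise into (−180°, 180°]: -260.92° + 360° = 99.08°.
Positive ⇒ the second point lies to the east; separation 99.08°.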